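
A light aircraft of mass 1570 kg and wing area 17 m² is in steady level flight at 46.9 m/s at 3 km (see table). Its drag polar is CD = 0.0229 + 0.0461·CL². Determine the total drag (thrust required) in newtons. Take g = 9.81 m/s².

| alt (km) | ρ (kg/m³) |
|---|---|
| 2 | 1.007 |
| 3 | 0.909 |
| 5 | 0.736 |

D = 1030 N

At 3 km, from the table: ρ = 0.909 kg/m³.
Weight W = mg = 1570 × 9.81 = 15402 N; in level flight L = W.
q = ½ρv² = ½ × 0.909 × 46.9² = 999.7 Pa.
CL = 2W/(ρv²S) = 2×15402/(0.909×46.9²×17) = 0.9062.
CD = 0.0229 + 0.0461 × 0.9062² = 0.06076.
D = q·S·CD = 999.7 × 17 × 0.06076 = 1033 N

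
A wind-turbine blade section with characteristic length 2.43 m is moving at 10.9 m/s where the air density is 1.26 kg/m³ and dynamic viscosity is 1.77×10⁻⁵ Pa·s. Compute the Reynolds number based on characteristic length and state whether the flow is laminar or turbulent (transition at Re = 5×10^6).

Re = ρ·v·c/μ = 1.26 × 10.9 × 2.43 / (1.77×10⁻⁵) = 1.89×10^6
Since 1.89×10^6 < 5×10^6, the flow is laminar.

Re = 1.89×10^6 (laminar)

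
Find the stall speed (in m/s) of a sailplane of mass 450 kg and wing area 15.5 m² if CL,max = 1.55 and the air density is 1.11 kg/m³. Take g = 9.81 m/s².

Stall occurs when L = W at CL,max. W = mg = 450 × 9.81 = 4414 N.
V_stall = √(2W/(ρ·S·CL,max)) = √(2 × 4414 / (1.11 × 15.5 × 1.55))
V_stall = √331.1 = 18.2 m/s

V_stall = 18.2 m/s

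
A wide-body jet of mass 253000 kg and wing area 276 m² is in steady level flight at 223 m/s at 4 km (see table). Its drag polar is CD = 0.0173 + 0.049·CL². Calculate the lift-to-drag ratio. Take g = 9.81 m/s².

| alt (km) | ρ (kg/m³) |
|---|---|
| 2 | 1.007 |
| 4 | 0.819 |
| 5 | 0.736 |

At 4 km, from the table: ρ = 0.819 kg/m³.
Weight W = mg = 253000 × 9.81 = 2.4819×10^6 N; in level flight L = W.
Dynamic pressure q = 0.5 × 0.819 × 223² = 20360 Pa.
CL = W/(q·S) = 2.4819×10^6 / (20360 × 276) = 0.4416.
CD = 0.0173 + 0.049 × 0.4416² = 0.02685.
L/D = CL/CD = 0.4416 / 0.02685 = 16.4

L/D = 16.4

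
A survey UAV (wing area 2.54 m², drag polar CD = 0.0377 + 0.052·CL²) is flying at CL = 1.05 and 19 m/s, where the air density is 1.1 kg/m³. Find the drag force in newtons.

D = 47.9 N

CD = 0.0377 + 0.052 × 1.05² = 0.09503
D = ½ρv²S·CD = ½ × 1.1 × 19² × 2.54 × 0.09503 = 47.9 N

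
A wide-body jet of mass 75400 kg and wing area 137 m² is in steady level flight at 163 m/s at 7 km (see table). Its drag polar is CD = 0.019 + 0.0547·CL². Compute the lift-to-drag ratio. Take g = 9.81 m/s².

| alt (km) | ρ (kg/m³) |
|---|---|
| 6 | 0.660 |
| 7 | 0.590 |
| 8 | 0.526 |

L/D = 15.3

At 7 km, from the table: ρ = 0.590 kg/m³.
Weight W = mg = 75400 × 9.81 = 7.3967×10^5 N; in level flight L = W.
q = ½ρv² = ½ × 0.59 × 163² = 7838 Pa.
Required CL = L/(qS) = 7.3967×10^5/(7838·137) = 0.6888.
CD = 0.019 + 0.0547 × 0.6888² = 0.04496.
L/D = CL/CD = 0.6888 / 0.04496 = 15.3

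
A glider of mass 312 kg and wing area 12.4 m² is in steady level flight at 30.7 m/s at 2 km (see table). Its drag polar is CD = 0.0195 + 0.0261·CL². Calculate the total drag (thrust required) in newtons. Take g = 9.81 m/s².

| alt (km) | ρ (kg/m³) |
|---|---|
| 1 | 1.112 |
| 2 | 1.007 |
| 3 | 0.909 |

At 2 km, from the table: ρ = 1.007 kg/m³.
Level flight ⇒ L = W = m·g = 312 × 9.81 = 3060.7 N.
q = ½ρv² = ½ × 1.007 × 30.7² = 474.5 Pa.
CL = W/(q·S) = 3060.7 / (474.5 × 12.4) = 0.5201.
CD = 0.0195 + 0.0261 × 0.5201² = 0.02656.
D = q·S·CD = 474.5 × 12.4 × 0.02656 = 156.3 N

D = 156 N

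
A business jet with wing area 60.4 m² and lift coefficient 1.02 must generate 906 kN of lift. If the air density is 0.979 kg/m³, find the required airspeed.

v = 173 m/s

L = ½ρv²S·CL ⇒ v = √(2L/(ρ·S·CL))
v = √(2 × 9.06×10^5 / (0.979 × 60.4 × 1.02)) = √30040 = 173 m/s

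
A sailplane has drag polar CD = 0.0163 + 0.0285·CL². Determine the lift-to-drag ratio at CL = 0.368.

L/D = 18.3

CD = 0.0163 + 0.0285 × 0.368² = 0.02016
L/D = CL/CD = 0.368 / 0.02016 = 18.3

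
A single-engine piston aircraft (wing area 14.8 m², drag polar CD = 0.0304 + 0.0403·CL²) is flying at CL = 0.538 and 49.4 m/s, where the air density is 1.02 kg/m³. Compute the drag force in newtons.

D = 775 N

CD = 0.0304 + 0.0403 × 0.538² = 0.04206
D = ½ρv²S·CD = ½ × 1.02 × 49.4² × 14.8 × 0.04206 = 775 N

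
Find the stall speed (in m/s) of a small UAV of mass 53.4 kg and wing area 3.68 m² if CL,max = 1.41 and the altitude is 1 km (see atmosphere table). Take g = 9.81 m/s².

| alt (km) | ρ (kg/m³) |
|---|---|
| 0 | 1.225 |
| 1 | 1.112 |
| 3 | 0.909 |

V_stall = 13.5 m/s

At 1 km, from the table: ρ = 1.112 kg/m³.
Stall occurs when L = W at CL,max. W = mg = 53.4 × 9.81 = 523.9 N.
From L = ½ρV²S·CL,max = W: V_stall = √(2W/(ρSCL,max)) = √(2·523.9/(1.112·3.68·1.41))
V_stall = √181.6 = 13.5 m/s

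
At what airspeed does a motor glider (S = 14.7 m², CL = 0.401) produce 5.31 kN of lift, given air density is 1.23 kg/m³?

v = 38.3 m/s

L = ½ρv²S·CL ⇒ v = √(2L/(ρ·S·CL))
v = √(2 × 5310 / (1.23 × 14.7 × 0.401)) = √1465 = 38.3 m/s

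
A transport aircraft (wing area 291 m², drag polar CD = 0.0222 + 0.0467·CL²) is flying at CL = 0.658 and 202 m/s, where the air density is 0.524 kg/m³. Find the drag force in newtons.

D = 1.32×10^5 N

CD = 0.0222 + 0.0467 × 0.658² = 0.04242
D = ½ρv²S·CD = ½ × 0.524 × 202² × 291 × 0.04242 = 1.32×10^5 N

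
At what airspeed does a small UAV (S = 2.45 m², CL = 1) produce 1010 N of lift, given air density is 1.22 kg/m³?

L = ½ρv²S·CL ⇒ v = √(2L/(ρ·S·CL))
v = √(2 × 1010 / (1.22 × 2.45 × 1)) = √675.8 = 26 m/s

v = 26 m/s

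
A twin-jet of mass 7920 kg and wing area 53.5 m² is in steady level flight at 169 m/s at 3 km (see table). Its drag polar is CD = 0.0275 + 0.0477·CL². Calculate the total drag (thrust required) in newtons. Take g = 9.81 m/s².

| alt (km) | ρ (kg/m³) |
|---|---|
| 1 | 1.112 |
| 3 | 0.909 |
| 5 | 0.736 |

D = 19500 N

At 3 km, from the table: ρ = 0.909 kg/m³.
In steady level flight, lift balances weight: W = mg = 7920 × 9.81 = 77695 N.
Dynamic pressure q = 0.5 × 0.909 × 169² = 12980 Pa.
Required CL = L/(qS) = 77695/(12980·53.5) = 0.1119.
CD = 0.0275 + 0.0477 × 0.1119² = 0.0281.
D = q·S·CD = 12980 × 53.5 × 0.0281 = 19510 N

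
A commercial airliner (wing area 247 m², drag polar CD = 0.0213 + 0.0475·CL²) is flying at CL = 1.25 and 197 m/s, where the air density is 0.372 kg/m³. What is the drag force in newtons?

D = 1.7×10^5 N

CD = 0.0213 + 0.0475 × 1.25² = 0.09552
D = ½ρv²S·CD = ½ × 0.372 × 197² × 247 × 0.09552 = 1.7×10^5 N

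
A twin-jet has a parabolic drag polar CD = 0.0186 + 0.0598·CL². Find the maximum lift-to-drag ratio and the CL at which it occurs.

(L/D)max = 15, at CL = 0.558

For CD = CD0 + K·CL², (L/D)max occurs at CL* = √(CD0/K) and equals 1/(2√(K·CD0)).
(L/D)max = 1/(2√(0.0598 × 0.0186)) = 1/(2 × 0.03335) = 15
CL* = √(0.0186/0.0598) = 0.558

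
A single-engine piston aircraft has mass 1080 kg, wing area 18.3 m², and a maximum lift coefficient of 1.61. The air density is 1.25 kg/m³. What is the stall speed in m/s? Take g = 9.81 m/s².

V_stall = 24 m/s

At stall, lift equals weight: L = W = m·g = 1080 × 9.81 = 10590 N.
From L = ½ρV²S·CL,max = W: V_stall = √(2W/(ρSCL,max)) = √(2·10590/(1.25·18.3·1.61))
V_stall = √575.4 = 24 m/s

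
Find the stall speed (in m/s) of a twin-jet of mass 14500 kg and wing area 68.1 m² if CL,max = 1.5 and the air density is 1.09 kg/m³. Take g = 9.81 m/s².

V_stall = 50.5 m/s

Weight W = mg = 14500 × 9.81 = 1.422×10^5 N.
V_stall = √(2W/(ρ·S·CL,max)) = √(2 × 1.422×10^5 / (1.09 × 68.1 × 1.5))
V_stall = √2555 = 50.5 m/s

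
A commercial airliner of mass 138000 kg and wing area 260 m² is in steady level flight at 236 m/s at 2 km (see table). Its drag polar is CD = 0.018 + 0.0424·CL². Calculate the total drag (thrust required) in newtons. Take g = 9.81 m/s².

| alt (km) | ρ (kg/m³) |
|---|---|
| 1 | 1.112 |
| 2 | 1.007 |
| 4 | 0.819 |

D = 1.42×10^5 N

At 2 km, from the table: ρ = 1.007 kg/m³.
In steady level flight, lift balances weight: W = mg = 138000 × 9.81 = 1.3538×10^6 N.
q = ½ρv² = ½ × 1.007 × 236² = 28040 Pa.
CL = W/(q·S) = 1.3538×10^6 / (28040 × 260) = 0.1857.
CD = 0.018 + 0.0424 × 0.1857² = 0.01946.
D = q·S·CD = 28040 × 260 × 0.01946 = 1.419×10^5 N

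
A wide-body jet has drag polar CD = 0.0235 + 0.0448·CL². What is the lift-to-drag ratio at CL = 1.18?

CD = 0.0235 + 0.0448 × 1.18² = 0.08588
L/D = CL/CD = 1.18 / 0.08588 = 13.7

L/D = 13.7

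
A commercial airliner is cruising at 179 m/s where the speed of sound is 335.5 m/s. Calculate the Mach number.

M = 0.534

M = v/a = 179 / 335.5 = 0.534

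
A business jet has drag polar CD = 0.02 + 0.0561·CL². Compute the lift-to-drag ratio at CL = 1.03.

L/D = 13

CD = 0.02 + 0.0561 × 1.03² = 0.07952
L/D = CL/CD = 1.03 / 0.07952 = 13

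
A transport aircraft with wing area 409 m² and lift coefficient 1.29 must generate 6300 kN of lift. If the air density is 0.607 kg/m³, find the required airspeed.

v = 198 m/s

L = ½ρv²S·CL ⇒ v = √(2L/(ρ·S·CL))
v = √(2 × 6.3×10^6 / (0.607 × 409 × 1.29)) = √39340 = 198 m/s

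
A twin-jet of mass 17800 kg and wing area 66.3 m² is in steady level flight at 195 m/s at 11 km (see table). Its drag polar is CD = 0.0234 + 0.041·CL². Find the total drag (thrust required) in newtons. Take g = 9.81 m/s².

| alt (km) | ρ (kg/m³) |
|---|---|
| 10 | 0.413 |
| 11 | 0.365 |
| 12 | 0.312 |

At 11 km, from the table: ρ = 0.365 kg/m³.
Weight W = mg = 17800 × 9.81 = 1.7462×10^5 N; in level flight L = W.
q = ½ρv² = ½ × 0.365 × 195² = 6940 Pa.
CL = 2W/(ρv²S) = 2×1.7462×10^5/(0.365×195²×66.3) = 0.3795.
CD = 0.0234 + 0.041 × 0.3795² = 0.02931.
D = q·S·CD = 6940 × 66.3 × 0.02931 = 13480 N

D = 13500 N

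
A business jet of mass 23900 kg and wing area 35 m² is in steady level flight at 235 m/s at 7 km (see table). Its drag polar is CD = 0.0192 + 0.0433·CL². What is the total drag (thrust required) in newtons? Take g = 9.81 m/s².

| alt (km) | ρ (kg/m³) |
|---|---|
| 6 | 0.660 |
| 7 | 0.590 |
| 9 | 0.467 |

At 7 km, from the table: ρ = 0.590 kg/m³.
Level flight ⇒ L = W = m·g = 23900 × 9.81 = 2.3446×10^5 N.
Dynamic pressure q = 0.5 × 0.59 × 235² = 16290 Pa.
CL = W/(q·S) = 2.3446×10^5 / (16290 × 35) = 0.4112.
CD = 0.0192 + 0.0433 × 0.4112² = 0.02652.
D = q·S·CD = 16290 × 35 × 0.02652 = 15120 N

D = 15100 N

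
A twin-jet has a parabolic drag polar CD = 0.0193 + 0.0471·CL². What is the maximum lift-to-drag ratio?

For CD = CD0 + K·CL², (L/D)max occurs at CL* = √(CD0/K) and equals 1/(2√(K·CD0)).
(L/D)max = 1/(2√(0.0471 × 0.0193)) = 1/(2 × 0.03015) = 16.6

(L/D)max = 16.6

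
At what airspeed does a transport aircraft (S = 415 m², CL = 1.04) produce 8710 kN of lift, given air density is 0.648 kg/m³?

v = 250 m/s

L = ½ρv²S·CL ⇒ v = √(2L/(ρ·S·CL))
v = √(2 × 8.71×10^6 / (0.648 × 415 × 1.04)) = √62290 = 250 m/s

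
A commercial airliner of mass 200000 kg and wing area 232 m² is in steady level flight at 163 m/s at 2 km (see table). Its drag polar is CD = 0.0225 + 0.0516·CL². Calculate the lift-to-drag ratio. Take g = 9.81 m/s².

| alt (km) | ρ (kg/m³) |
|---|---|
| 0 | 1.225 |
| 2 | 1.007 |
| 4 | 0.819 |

At 2 km, from the table: ρ = 1.007 kg/m³.
In steady level flight, lift balances weight: W = mg = 200000 × 9.81 = 1.962×10^6 N.
Dynamic pressure q = 0.5 × 1.007 × 163² = 13380 Pa.
CL = W/(q·S) = 1.962×10^6 / (13380 × 232) = 0.6322.
CD = 0.0225 + 0.0516 × 0.6322² = 0.04312.
L/D = CL/CD = 0.6322 / 0.04312 = 14.7

L/D = 14.7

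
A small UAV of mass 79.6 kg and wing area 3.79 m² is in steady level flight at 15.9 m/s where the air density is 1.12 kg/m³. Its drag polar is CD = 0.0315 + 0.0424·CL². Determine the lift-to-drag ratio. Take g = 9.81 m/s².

L/D = 12

Level flight ⇒ L = W = m·g = 79.6 × 9.81 = 780.88 N.
Dynamic pressure q = 0.5 × 1.12 × 15.9² = 141.6 Pa.
CL = 2W/(ρv²S) = 2×780.88/(1.12×15.9²×3.79) = 1.455.
CD = 0.0315 + 0.0424 × 1.455² = 0.1213.
L/D = CL/CD = 1.455 / 0.1213 = 12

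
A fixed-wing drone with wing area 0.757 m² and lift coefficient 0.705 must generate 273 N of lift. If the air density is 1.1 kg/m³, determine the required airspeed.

v = 30.5 m/s

L = ½ρv²S·CL ⇒ v = √(2L/(ρ·S·CL))
v = √(2 × 273 / (1.1 × 0.757 × 0.705)) = √930.1 = 30.5 m/s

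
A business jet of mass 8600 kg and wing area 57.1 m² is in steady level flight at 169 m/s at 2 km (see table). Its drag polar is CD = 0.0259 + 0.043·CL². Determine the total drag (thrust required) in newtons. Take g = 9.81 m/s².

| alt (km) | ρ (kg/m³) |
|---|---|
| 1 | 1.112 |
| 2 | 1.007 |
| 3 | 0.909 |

D = 21600 N

At 2 km, from the table: ρ = 1.007 kg/m³.
In steady level flight, lift balances weight: W = mg = 8600 × 9.81 = 84366 N.
Dynamic pressure q = 0.5 × 1.007 × 169² = 14380 Pa.
CL = 2W/(ρv²S) = 2×84366/(1.007×169²×57.1) = 0.1027.
CD = 0.0259 + 0.043 × 0.1027² = 0.02635.
D = q·S·CD = 14380 × 57.1 × 0.02635 = 21640 N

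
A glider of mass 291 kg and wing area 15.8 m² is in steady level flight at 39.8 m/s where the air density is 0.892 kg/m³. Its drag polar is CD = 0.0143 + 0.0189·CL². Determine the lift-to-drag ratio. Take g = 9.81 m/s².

Level flight ⇒ L = W = m·g = 291 × 9.81 = 2854.7 N.
Dynamic pressure q = 0.5 × 0.892 × 39.8² = 706.5 Pa.
CL = 2W/(ρv²S) = 2×2854.7/(0.892×39.8²×15.8) = 0.2557.
CD = 0.0143 + 0.0189 × 0.2557² = 0.01554.
L/D = CL/CD = 0.2557 / 0.01554 = 16.5

L/D = 16.5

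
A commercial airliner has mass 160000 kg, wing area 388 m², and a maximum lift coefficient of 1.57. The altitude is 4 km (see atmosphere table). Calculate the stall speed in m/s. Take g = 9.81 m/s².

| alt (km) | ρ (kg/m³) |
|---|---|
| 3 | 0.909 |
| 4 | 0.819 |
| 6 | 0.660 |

V_stall = 79.3 m/s

At 4 km, from the table: ρ = 0.819 kg/m³.
Weight W = mg = 160000 × 9.81 = 1.57×10^6 N.
V_stall = √(2W/(ρ·S·CL,max)) = √(2 × 1.57×10^6 / (0.819 × 388 × 1.57))
V_stall = √6292 = 79.3 m/s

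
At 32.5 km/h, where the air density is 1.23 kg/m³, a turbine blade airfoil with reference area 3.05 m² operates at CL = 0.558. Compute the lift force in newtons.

Convert speed: v = 32.5 km/h ÷ 3.6 = 9.028 m/s.
Dynamic pressure q = ½ρv² = ½ × 1.23 × 9.028² = 50.12 Pa.
L = q·S·CL = 50.12 × 3.05 × 0.558 = 85.3 N

L = 85.3 N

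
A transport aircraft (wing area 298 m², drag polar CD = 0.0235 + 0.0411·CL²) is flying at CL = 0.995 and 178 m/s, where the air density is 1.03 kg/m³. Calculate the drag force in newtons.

CD = 0.0235 + 0.0411 × 0.995² = 0.06419
D = ½ρv²S·CD = ½ × 1.03 × 178² × 298 × 0.06419 = 3.12×10^5 N

D = 3.12×10^5 N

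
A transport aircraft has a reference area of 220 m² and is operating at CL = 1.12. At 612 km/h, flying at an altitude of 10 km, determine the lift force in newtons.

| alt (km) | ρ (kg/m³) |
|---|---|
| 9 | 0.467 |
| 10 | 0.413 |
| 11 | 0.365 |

L = 1.47×10^6 N

At 10 km, from the table: ρ = 0.413 kg/m³.
Convert speed: v = 612 km/h ÷ 3.6 = 170 m/s.
Dynamic pressure q = ½ρv² = ½ × 0.413 × 170² = 5968 Pa.
L = q·S·CL = 5968 × 220 × 1.12 = 1.47×10^6 N ≈ 1470 kN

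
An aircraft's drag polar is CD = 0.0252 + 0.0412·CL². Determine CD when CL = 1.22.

CD = 0.0865

CD = 0.0252 + 0.0412 × 1.22² = 0.0252 + 0.06132 = 0.0865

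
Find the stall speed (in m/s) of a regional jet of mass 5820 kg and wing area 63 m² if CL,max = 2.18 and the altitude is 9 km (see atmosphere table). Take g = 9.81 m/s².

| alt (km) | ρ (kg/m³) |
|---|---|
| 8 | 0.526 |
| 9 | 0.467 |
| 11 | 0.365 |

V_stall = 42.2 m/s

At 9 km, from the table: ρ = 0.467 kg/m³.
Weight W = mg = 5820 × 9.81 = 57090 N.
From L = ½ρV²S·CL,max = W: V_stall = √(2W/(ρSCL,max)) = √(2·57090/(0.467·63·2.18))
V_stall = √1780 = 42.2 m/s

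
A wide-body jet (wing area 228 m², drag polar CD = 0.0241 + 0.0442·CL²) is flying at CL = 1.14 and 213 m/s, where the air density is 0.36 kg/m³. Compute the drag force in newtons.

D = 1.52×10^5 N

CD = 0.0241 + 0.0442 × 1.14² = 0.08154
D = ½ρv²S·CD = ½ × 0.36 × 213² × 228 × 0.08154 = 1.52×10^5 N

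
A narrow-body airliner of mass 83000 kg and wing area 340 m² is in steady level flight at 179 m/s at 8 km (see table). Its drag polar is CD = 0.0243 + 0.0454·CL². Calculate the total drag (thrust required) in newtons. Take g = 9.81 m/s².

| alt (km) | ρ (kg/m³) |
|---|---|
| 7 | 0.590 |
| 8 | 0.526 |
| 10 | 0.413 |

D = 80100 N

At 8 km, from the table: ρ = 0.526 kg/m³.
In steady level flight, lift balances weight: W = mg = 83000 × 9.81 = 8.1423×10^5 N.
q = ½ρv² = ½ × 0.526 × 179² = 8427 Pa.
CL = W/(q·S) = 8.1423×10^5 / (8427 × 340) = 0.2842.
CD = 0.0243 + 0.0454 × 0.2842² = 0.02797.
D = q·S·CD = 8427 × 340 × 0.02797 = 80130 N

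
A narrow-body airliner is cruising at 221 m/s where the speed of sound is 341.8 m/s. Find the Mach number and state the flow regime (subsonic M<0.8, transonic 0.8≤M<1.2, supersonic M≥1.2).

M = v/a = 221 / 341.8 = 0.647
M = 0.647 → subsonic.

M = 0.647 (subsonic)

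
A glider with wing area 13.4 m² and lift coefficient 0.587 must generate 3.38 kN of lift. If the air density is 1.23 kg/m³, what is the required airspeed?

L = ½ρv²S·CL ⇒ v = √(2L/(ρ·S·CL))
v = √(2 × 3380 / (1.23 × 13.4 × 0.587)) = √698.7 = 26.4 m/s

v = 26.4 m/s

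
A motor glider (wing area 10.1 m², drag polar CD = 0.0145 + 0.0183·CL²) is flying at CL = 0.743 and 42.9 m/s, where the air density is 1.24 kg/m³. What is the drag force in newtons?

D = 284 N

CD = 0.0145 + 0.0183 × 0.743² = 0.0246
D = ½ρv²S·CD = ½ × 1.24 × 42.9² × 10.1 × 0.0246 = 284 N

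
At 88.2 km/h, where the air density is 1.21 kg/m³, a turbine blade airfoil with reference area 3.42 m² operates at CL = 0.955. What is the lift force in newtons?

Convert speed: v = 88.2 km/h ÷ 3.6 = 24.5 m/s.
Dynamic pressure q = ½ρv² = ½ × 1.21 × 24.5² = 363.2 Pa.
L = q·S·CL = 363.2 × 3.42 × 0.955 = 1190 N

L = 1190 N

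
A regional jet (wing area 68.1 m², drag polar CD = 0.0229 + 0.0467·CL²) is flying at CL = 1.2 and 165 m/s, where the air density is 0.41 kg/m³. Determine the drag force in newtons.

CD = 0.0229 + 0.0467 × 1.2² = 0.09015
D = ½ρv²S·CD = ½ × 0.41 × 165² × 68.1 × 0.09015 = 34300 N

D = 34300 N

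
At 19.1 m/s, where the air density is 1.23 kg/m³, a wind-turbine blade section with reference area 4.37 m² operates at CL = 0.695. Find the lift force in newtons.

L = 681 N

L = ½ρv²S·CL = ½ × 1.23 × 19.1² × 4.37 × 0.695 = 681 N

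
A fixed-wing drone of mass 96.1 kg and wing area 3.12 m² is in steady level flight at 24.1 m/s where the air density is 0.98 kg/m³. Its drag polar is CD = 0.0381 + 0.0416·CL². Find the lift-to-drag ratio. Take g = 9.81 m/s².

L/D = 12.5

Weight W = mg = 96.1 × 9.81 = 942.74 N; in level flight L = W.
Dynamic pressure q = 0.5 × 0.98 × 24.1² = 284.6 Pa.
CL = 2W/(ρv²S) = 2×942.74/(0.98×24.1²×3.12) = 1.062.
CD = 0.0381 + 0.0416 × 1.062² = 0.08499.
L/D = CL/CD = 1.062 / 0.08499 = 12.5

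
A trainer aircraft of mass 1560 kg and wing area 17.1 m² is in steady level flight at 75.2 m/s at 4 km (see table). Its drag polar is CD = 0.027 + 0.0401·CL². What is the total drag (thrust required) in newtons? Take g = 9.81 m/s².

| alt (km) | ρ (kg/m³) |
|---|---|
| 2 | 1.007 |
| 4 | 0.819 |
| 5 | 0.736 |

D = 1310 N

At 4 km, from the table: ρ = 0.819 kg/m³.
Weight W = mg = 1560 × 9.81 = 15304 N; in level flight L = W.
q = ½ρv² = ½ × 0.819 × 75.2² = 2316 Pa.
Required CL = L/(qS) = 15304/(2316·17.1) = 0.3865.
CD = 0.027 + 0.0401 × 0.3865² = 0.03299.
D = q·S·CD = 2316 × 17.1 × 0.03299 = 1306 N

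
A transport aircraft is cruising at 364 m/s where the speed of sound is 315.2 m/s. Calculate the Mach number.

M = v/a = 364 / 315.2 = 1.15

M = 1.15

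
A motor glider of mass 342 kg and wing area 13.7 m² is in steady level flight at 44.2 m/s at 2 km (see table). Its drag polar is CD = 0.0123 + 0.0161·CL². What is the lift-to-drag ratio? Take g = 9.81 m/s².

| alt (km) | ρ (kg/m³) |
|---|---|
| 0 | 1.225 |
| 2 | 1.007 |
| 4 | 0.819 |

L/D = 18.7

At 2 km, from the table: ρ = 1.007 kg/m³.
Level flight ⇒ L = W = m·g = 342 × 9.81 = 3355 N.
q = ½ρv² = ½ × 1.007 × 44.2² = 983.7 Pa.
CL = 2W/(ρv²S) = 2×3355/(1.007×44.2²×13.7) = 0.249.
CD = 0.0123 + 0.0161 × 0.249² = 0.0133.
L/D = CL/CD = 0.249 / 0.0133 = 18.7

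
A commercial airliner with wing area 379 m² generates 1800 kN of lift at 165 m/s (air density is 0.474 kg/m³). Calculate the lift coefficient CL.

From L = ½ρv²S·CL, rearranging gives CL = 2L/(ρv²S).
CL = 2 × 1.8×10^6 / (0.474 × 165² × 379) = 0.736

CL = 0.736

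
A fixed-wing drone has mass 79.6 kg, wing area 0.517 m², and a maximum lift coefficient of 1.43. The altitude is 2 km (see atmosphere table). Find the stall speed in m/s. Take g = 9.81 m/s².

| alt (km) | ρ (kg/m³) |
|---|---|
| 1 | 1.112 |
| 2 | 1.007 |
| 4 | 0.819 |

V_stall = 45.8 m/s

At 2 km, from the table: ρ = 1.007 kg/m³.
Stall occurs when L = W at CL,max. W = mg = 79.6 × 9.81 = 780.9 N.
From L = ½ρV²S·CL,max = W: V_stall = √(2W/(ρSCL,max)) = √(2·780.9/(1.007·0.517·1.43))
V_stall = √2098 = 45.8 m/s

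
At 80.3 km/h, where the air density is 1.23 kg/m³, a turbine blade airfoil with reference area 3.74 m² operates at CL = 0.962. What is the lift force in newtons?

L = 1100 N

Convert speed: v = 80.3 km/h ÷ 3.6 = 22.31 m/s.
L = ½ρv²S·CL = ½ × 1.23 × 22.31² × 3.74 × 0.962 = 1100 N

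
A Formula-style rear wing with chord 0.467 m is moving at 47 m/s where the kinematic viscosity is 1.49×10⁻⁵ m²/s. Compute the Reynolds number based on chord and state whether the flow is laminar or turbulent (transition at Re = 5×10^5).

Re = 1.47×10^6 (turbulent)

Re = v·c/ν = 47 × 0.467 / (1.49×10⁻⁵) = 1.47×10^6
Since 1.47×10^6 > 5×10^5, the flow is turbulent.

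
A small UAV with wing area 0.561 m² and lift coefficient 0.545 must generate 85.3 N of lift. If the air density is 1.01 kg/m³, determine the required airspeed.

L = ½ρv²S·CL ⇒ v = √(2L/(ρ·S·CL))
v = √(2 × 85.3 / (1.01 × 0.561 × 0.545)) = √552.5 = 23.5 m/s

v = 23.5 m/s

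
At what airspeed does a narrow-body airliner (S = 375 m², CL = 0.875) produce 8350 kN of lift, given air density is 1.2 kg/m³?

L = ½ρv²S·CL ⇒ v = √(2L/(ρ·S·CL))
v = √(2 × 8.35×10^6 / (1.2 × 375 × 0.875)) = √42410 = 206 m/s

v = 206 m/s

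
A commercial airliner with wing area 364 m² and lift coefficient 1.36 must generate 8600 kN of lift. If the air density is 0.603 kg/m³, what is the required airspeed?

v = 240 m/s

L = ½ρv²S·CL ⇒ v = √(2L/(ρ·S·CL))
v = √(2 × 8.6×10^6 / (0.603 × 364 × 1.36)) = √57620 = 240 m/s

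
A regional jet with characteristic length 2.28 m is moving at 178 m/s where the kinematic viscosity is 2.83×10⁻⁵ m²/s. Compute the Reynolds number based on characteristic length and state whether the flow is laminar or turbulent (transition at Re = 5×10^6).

Re = 1.43×10^7 (turbulent)

Re = v·c/ν = 178 × 2.28 / (2.83×10⁻⁵) = 1.43×10^7
Since 1.43×10^7 > 5×10^6, the flow is turbulent.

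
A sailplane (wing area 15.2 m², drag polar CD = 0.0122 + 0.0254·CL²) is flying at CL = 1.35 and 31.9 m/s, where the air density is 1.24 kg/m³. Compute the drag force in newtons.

CD = 0.0122 + 0.0254 × 1.35² = 0.05849
D = ½ρv²S·CD = ½ × 1.24 × 31.9² × 15.2 × 0.05849 = 561 N

D = 561 N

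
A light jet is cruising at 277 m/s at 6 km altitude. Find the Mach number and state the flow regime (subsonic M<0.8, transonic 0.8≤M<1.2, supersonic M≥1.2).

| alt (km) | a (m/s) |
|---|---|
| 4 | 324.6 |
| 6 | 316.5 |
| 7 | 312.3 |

M = 0.875 (transonic)

At 6 km, from the table: a = 316.5 m/s.
M = v/a = 277 / 316.5 = 0.875
M = 0.875 → transonic.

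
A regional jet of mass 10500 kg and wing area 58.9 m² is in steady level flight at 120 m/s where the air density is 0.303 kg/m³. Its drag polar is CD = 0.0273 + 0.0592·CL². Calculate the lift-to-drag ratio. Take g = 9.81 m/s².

Level flight ⇒ L = W = m·g = 10500 × 9.81 = 1.03×10^5 N.
Dynamic pressure q = 0.5 × 0.303 × 120² = 2182 Pa.
Required CL = L/(qS) = 1.03×10^5/(2182·58.9) = 0.8016.
CD = 0.0273 + 0.0592 × 0.8016² = 0.06534.
L/D = CL/CD = 0.8016 / 0.06534 = 12.3

L/D = 12.3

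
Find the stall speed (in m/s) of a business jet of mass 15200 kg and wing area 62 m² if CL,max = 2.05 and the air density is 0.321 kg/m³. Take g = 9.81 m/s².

Weight W = mg = 15200 × 9.81 = 1.491×10^5 N.
V_stall = √(2W/(ρ·S·CL,max)) = √(2 × 1.491×10^5 / (0.321 × 62 × 2.05))
V_stall = √7310 = 85.5 m/s

V_stall = 85.5 m/s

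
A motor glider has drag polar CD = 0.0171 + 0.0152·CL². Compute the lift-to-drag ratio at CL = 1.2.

CD = 0.0171 + 0.0152 × 1.2² = 0.03899
L/D = CL/CD = 1.2 / 0.03899 = 30.8

L/D = 30.8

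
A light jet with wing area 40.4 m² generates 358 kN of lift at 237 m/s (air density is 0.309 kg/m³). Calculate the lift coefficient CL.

CL = 1.02

From L = ½ρv²S·CL, rearranging gives CL = 2L/(ρv²S).
CL = 2 × 3.58×10^5 / (0.309 × 237² × 40.4) = 1.02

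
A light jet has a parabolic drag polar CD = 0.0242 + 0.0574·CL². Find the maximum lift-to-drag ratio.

(L/D)max = 13.4

For CD = CD0 + K·CL², (L/D)max occurs at CL* = √(CD0/K) and equals 1/(2√(K·CD0)).
(L/D)max = 1/(2√(0.0574 × 0.0242)) = 1/(2 × 0.03727) = 13.4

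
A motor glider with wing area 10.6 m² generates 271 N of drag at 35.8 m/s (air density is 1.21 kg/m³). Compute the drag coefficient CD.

From D = ½ρv²S·CD, rearranging gives CD = 2D/(ρv²S).
CD = 2 × 271 / (1.21 × 35.8² × 10.6) = 0.033

CD = 0.033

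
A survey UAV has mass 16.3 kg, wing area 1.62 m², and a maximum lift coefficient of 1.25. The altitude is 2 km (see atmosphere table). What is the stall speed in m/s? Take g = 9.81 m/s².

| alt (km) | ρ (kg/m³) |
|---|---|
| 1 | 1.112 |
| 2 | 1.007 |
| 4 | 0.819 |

At 2 km, from the table: ρ = 1.007 kg/m³.
Stall occurs when L = W at CL,max. W = mg = 16.3 × 9.81 = 159.9 N.
V_stall = √(2W/(ρ·S·CL,max)) = √(2 × 159.9 / (1.007 × 1.62 × 1.25))
V_stall = √156.8 = 12.5 m/s

V_stall = 12.5 m/s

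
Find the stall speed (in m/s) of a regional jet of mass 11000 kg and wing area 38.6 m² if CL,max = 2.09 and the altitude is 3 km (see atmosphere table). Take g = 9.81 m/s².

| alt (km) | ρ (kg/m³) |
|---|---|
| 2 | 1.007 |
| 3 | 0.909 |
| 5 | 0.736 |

V_stall = 54.2 m/s

At 3 km, from the table: ρ = 0.909 kg/m³.
At stall, lift equals weight: L = W = m·g = 11000 × 9.81 = 1.079×10^5 N.
From L = ½ρV²S·CL,max = W: V_stall = √(2W/(ρSCL,max)) = √(2·1.079×10^5/(0.909·38.6·2.09))
V_stall = √2943 = 54.2 m/s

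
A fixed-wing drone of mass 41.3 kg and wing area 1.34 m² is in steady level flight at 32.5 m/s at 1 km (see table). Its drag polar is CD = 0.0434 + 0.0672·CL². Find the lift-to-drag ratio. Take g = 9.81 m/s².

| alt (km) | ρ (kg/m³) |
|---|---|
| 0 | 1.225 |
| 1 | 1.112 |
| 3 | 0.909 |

L/D = 8.41

At 1 km, from the table: ρ = 1.112 kg/m³.
In steady level flight, lift balances weight: W = mg = 41.3 × 9.81 = 405.15 N.
Dynamic pressure q = 0.5 × 1.112 × 32.5² = 587.3 Pa.
CL = 2W/(ρv²S) = 2×405.15/(1.112×32.5²×1.34) = 0.5148.
CD = 0.0434 + 0.0672 × 0.5148² = 0.06121.
L/D = CL/CD = 0.5148 / 0.06121 = 8.41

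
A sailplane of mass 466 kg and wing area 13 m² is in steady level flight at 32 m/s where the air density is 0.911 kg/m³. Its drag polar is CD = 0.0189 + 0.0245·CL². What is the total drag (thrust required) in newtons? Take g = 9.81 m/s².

Level flight ⇒ L = W = m·g = 466 × 9.81 = 4571.5 N.
Dynamic pressure q = 0.5 × 0.911 × 32² = 466.4 Pa.
Required CL = L/(qS) = 4571.5/(466.4·13) = 0.7539.
CD = 0.0189 + 0.0245 × 0.7539² = 0.03283.
D = q·S·CD = 466.4 × 13 × 0.03283 = 199 N

D = 199 N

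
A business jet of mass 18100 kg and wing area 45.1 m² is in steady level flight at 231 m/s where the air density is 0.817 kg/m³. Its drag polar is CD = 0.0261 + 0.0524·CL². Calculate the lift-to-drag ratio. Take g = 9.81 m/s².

Level flight ⇒ L = W = m·g = 18100 × 9.81 = 1.7756×10^5 N.
q = ½ρv² = ½ × 0.817 × 231² = 21800 Pa.
CL = 2W/(ρv²S) = 2×1.7756×10^5/(0.817×231²×45.1) = 0.1806.
CD = 0.0261 + 0.0524 × 0.1806² = 0.02781.
L/D = CL/CD = 0.1806 / 0.02781 = 6.49

L/D = 6.49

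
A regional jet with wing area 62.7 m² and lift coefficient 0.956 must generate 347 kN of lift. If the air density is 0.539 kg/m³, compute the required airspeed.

L = ½ρv²S·CL ⇒ v = √(2L/(ρ·S·CL))
v = √(2 × 3.47×10^5 / (0.539 × 62.7 × 0.956)) = √21480 = 147 m/s

v = 147 m/s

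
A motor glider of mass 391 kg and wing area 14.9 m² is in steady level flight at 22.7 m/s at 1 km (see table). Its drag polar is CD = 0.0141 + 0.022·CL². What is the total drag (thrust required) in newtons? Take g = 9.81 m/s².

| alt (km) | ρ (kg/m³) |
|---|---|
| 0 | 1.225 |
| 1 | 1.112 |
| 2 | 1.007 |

At 1 km, from the table: ρ = 1.112 kg/m³.
Level flight ⇒ L = W = m·g = 391 × 9.81 = 3835.7 N.
Dynamic pressure q = 0.5 × 1.112 × 22.7² = 286.5 Pa.
CL = 2W/(ρv²S) = 2×3835.7/(1.112×22.7²×14.9) = 0.8985.
CD = 0.0141 + 0.022 × 0.8985² = 0.03186.
D = q·S·CD = 286.5 × 14.9 × 0.03186 = 136 N

D = 136 N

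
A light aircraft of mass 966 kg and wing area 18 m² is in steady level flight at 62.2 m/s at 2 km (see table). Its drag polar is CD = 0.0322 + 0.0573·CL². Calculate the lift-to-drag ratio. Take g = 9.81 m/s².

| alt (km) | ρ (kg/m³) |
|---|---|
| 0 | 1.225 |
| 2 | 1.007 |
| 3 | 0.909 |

L/D = 7.43

At 2 km, from the table: ρ = 1.007 kg/m³.
In steady level flight, lift balances weight: W = mg = 966 × 9.81 = 9476.5 N.
Dynamic pressure q = 0.5 × 1.007 × 62.2² = 1948 Pa.
CL = 2W/(ρv²S) = 2×9476.5/(1.007×62.2²×18) = 0.2703.
CD = 0.0322 + 0.0573 × 0.2703² = 0.03639.
L/D = CL/CD = 0.2703 / 0.03639 = 7.43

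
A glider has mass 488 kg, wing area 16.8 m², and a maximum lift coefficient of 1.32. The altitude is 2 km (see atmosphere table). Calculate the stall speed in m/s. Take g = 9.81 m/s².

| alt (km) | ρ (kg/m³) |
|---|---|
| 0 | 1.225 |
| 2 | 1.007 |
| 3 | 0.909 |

V_stall = 20.7 m/s

At 2 km, from the table: ρ = 1.007 kg/m³.
Stall occurs when L = W at CL,max. W = mg = 488 × 9.81 = 4787 N.
From L = ½ρV²S·CL,max = W: V_stall = √(2W/(ρSCL,max)) = √(2·4787/(1.007·16.8·1.32))
V_stall = √428.8 = 20.7 m/s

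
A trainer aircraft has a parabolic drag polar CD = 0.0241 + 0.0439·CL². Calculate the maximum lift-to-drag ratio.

(L/D)max = 15.4

For CD = CD0 + K·CL², (L/D)max occurs at CL* = √(CD0/K) and equals 1/(2√(K·CD0)).
(L/D)max = 1/(2√(0.0439 × 0.0241)) = 1/(2 × 0.03253) = 15.4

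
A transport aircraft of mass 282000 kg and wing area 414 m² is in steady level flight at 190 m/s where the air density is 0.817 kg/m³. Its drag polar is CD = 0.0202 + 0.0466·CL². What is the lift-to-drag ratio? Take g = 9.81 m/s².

Level flight ⇒ L = W = m·g = 282000 × 9.81 = 2.7664×10^6 N.
Dynamic pressure q = 0.5 × 0.817 × 190² = 14750 Pa.
CL = W/(q·S) = 2.7664×10^6 / (14750 × 414) = 0.4531.
CD = 0.0202 + 0.0466 × 0.4531² = 0.02977.
L/D = CL/CD = 0.4531 / 0.02977 = 15.2

L/D = 15.2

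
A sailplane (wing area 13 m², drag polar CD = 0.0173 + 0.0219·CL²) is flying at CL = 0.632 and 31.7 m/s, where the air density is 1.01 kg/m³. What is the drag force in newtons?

CD = 0.0173 + 0.0219 × 0.632² = 0.02605
D = ½ρv²S·CD = ½ × 1.01 × 31.7² × 13 × 0.02605 = 172 N

D = 172 N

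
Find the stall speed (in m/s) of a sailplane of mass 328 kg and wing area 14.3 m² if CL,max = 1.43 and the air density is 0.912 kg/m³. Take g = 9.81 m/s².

V_stall = 18.6 m/s

Stall occurs when L = W at CL,max. W = mg = 328 × 9.81 = 3218 N.
From L = ½ρV²S·CL,max = W: V_stall = √(2W/(ρSCL,max)) = √(2·3218/(0.912·14.3·1.43))
V_stall = √345.1 = 18.6 m/s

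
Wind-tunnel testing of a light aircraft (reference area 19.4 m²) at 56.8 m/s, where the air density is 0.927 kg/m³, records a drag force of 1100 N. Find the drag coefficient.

From D = ½ρv²S·CD, rearranging gives CD = 2D/(ρv²S).
CD = 2 × 1100 / (0.927 × 56.8² × 19.4) = 0.0379

CD = 0.0379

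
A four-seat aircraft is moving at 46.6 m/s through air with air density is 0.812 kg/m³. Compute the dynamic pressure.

q = 882 Pa

q = ½ρv² = ½ × 0.812 × 46.6² = 882 Pa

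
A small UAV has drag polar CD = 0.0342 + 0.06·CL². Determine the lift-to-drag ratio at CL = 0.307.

CD = 0.0342 + 0.06 × 0.307² = 0.03985
L/D = CL/CD = 0.307 / 0.03985 = 7.7

L/D = 7.7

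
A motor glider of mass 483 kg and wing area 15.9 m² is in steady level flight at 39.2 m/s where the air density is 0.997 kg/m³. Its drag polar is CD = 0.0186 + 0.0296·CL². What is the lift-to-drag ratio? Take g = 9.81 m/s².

L/D = 16.9

Level flight ⇒ L = W = m·g = 483 × 9.81 = 4738.2 N.
Dynamic pressure q = 0.5 × 0.997 × 39.2² = 766 Pa.
CL = W/(q·S) = 4738.2 / (766 × 15.9) = 0.389.
CD = 0.0186 + 0.0296 × 0.389² = 0.02308.
L/D = CL/CD = 0.389 / 0.02308 = 16.9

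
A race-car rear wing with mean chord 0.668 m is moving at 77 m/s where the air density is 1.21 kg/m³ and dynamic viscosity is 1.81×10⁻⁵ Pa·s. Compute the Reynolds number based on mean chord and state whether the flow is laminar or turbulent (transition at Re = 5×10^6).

Re = ρ·v·c/μ = 1.21 × 77 × 0.668 / (1.81×10⁻⁵) = 3.44×10^6
Since 3.44×10^6 < 5×10^6, the flow is laminar.

Re = 3.44×10^6 (laminar)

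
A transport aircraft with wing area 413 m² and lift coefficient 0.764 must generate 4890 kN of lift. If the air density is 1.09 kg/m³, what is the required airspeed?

v = 169 m/s

L = ½ρv²S·CL ⇒ v = √(2L/(ρ·S·CL))
v = √(2 × 4.89×10^6 / (1.09 × 413 × 0.764)) = √28440 = 169 m/s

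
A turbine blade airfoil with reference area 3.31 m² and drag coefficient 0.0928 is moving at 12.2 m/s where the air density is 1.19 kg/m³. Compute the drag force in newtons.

Dynamic pressure q = ½ρv² = ½ × 1.19 × 12.2² = 88.56 Pa.
D = q·S·CD = 88.56 × 3.31 × 0.0928 = 27.2 N

D = 27.2 N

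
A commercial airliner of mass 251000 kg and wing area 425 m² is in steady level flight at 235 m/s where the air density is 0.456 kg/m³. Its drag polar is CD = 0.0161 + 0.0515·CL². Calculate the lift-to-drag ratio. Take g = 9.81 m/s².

Weight W = mg = 251000 × 9.81 = 2.4623×10^6 N; in level flight L = W.
q = ½ρv² = ½ × 0.456 × 235² = 12590 Pa.
Required CL = L/(qS) = 2.4623×10^6/(12590·425) = 0.4601.
CD = 0.0161 + 0.0515 × 0.4601² = 0.027.
L/D = CL/CD = 0.4601 / 0.027 = 17

L/D = 17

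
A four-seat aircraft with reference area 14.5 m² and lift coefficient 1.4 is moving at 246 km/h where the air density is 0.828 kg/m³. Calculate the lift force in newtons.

Convert speed: v = 246 km/h ÷ 3.6 = 68.33 m/s.
L = ½ρv²S·CL = ½ × 0.828 × 68.33² × 14.5 × 1.4 = 39200 N ≈ 39.2 kN

L = 39200 N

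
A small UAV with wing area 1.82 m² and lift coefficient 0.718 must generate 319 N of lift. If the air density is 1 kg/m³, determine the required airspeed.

L = ½ρv²S·CL ⇒ v = √(2L/(ρ·S·CL))
v = √(2 × 319 / (1 × 1.82 × 0.718)) = √488.2 = 22.1 m/s

v = 22.1 m/s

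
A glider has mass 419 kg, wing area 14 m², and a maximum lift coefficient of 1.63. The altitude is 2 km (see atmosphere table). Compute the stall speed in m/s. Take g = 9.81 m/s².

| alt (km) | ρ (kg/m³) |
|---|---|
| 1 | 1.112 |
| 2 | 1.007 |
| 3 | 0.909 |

V_stall = 18.9 m/s

At 2 km, from the table: ρ = 1.007 kg/m³.
At stall, lift equals weight: L = W = m·g = 419 × 9.81 = 4110 N.
V_stall = √(2W/(ρ·S·CL,max)) = √(2 × 4110 / (1.007 × 14 × 1.63))
V_stall = √357.7 = 18.9 m/s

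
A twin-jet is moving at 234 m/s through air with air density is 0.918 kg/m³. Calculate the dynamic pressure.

q = ½ρv² = ½ × 0.918 × 234² = 25100 Pa

q = 25100 Pa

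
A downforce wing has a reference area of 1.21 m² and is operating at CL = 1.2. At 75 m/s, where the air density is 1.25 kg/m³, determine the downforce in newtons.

Dynamic pressure q = ½ρv² = ½ × 1.25 × 75² = 3516 Pa.
L = q·S·CL = 3516 × 1.21 × 1.2 = 5100 N ≈ 5.1 kN

L = 5100 N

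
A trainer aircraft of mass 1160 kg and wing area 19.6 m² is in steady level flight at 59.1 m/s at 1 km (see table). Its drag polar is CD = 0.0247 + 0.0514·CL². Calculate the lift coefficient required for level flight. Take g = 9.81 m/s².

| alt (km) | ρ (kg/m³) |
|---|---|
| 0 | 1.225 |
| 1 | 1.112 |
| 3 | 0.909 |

At 1 km, from the table: ρ = 1.112 kg/m³.
In steady level flight, lift balances weight: W = mg = 1160 × 9.81 = 11380 N.
q = ½ρv² = ½ × 1.112 × 59.1² = 1942 Pa.
CL = 2W/(ρv²S) = 2×11380/(1.112×59.1²×19.6) = 0.299.

CL = 0.299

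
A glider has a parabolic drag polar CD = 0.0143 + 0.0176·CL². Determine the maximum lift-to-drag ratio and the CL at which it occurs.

For CD = CD0 + K·CL², (L/D)max occurs at CL* = √(CD0/K) and equals 1/(2√(K·CD0)).
(L/D)max = 1/(2√(0.0176 × 0.0143)) = 1/(2 × 0.01586) = 31.5
CL* = √(0.0143/0.0176) = 0.901

(L/D)max = 31.5, at CL = 0.901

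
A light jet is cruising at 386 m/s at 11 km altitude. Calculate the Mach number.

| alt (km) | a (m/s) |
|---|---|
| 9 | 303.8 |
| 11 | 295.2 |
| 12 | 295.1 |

At 11 km, from the table: a = 295.2 m/s.
M = v/a = 386 / 295.2 = 1.31

M = 1.31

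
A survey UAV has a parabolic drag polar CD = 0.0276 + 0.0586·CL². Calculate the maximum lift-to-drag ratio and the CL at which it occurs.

(L/D)max = 12.4, at CL = 0.686

For CD = CD0 + K·CL², (L/D)max occurs at CL* = √(CD0/K) and equals 1/(2√(K·CD0)).
(L/D)max = 1/(2√(0.0586 × 0.0276)) = 1/(2 × 0.04022) = 12.4
CL* = √(0.0276/0.0586) = 0.686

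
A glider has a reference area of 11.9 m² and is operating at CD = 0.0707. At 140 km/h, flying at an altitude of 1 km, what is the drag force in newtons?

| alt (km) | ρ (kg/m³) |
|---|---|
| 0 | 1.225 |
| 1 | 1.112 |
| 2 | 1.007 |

At 1 km, from the table: ρ = 1.112 kg/m³.
Convert speed: v = 140 km/h ÷ 3.6 = 38.89 m/s.
Dynamic pressure q = ½ρv² = ½ × 1.112 × 38.89² = 840.9 Pa.
D = q·S·CD = 840.9 × 11.9 × 0.0707 = 707 N

D = 707 N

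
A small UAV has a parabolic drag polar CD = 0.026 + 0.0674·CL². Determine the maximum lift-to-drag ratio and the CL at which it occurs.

For CD = CD0 + K·CL², (L/D)max occurs at CL* = √(CD0/K) and equals 1/(2√(K·CD0)).
(L/D)max = 1/(2√(0.0674 × 0.026)) = 1/(2 × 0.04186) = 11.9
CL* = √(0.026/0.0674) = 0.621

(L/D)max = 11.9, at CL = 0.621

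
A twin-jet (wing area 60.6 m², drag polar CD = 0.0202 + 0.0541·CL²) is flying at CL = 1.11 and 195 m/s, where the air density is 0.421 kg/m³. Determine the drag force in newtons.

D = 42100 N

CD = 0.0202 + 0.0541 × 1.11² = 0.08686
D = ½ρv²S·CD = ½ × 0.421 × 195² × 60.6 × 0.08686 = 42100 N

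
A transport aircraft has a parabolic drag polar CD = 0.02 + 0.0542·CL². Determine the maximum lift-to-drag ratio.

(L/D)max = 15.2

For CD = CD0 + K·CL², (L/D)max occurs at CL* = √(CD0/K) and equals 1/(2√(K·CD0)).
(L/D)max = 1/(2√(0.0542 × 0.02)) = 1/(2 × 0.03292) = 15.2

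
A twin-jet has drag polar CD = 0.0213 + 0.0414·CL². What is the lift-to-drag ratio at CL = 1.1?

CD = 0.0213 + 0.0414 × 1.1² = 0.07139
L/D = CL/CD = 1.1 / 0.07139 = 15.4

L/D = 15.4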